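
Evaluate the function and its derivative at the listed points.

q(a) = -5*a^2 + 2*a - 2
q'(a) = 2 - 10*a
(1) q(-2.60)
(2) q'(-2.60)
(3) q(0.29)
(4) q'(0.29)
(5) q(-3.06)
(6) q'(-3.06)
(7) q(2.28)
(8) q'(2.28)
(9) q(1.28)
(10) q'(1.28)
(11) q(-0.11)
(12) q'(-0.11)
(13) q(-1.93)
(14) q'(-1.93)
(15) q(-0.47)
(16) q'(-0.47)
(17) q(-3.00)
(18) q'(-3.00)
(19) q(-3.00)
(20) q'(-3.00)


(1) = -41.00
(2) = 28.00
(3) = -1.84
(4) = -0.90
(5) = -54.94
(6) = 32.60
(7) = -23.43
(8) = -20.80
(9) = -7.63
(10) = -10.80
(11) = -2.28
(12) = 3.10
(13) = -24.48
(14) = 21.30
(15) = -4.04
(16) = 6.70
(17) = -53.00
(18) = 32.00
(19) = -53.00
(20) = 32.00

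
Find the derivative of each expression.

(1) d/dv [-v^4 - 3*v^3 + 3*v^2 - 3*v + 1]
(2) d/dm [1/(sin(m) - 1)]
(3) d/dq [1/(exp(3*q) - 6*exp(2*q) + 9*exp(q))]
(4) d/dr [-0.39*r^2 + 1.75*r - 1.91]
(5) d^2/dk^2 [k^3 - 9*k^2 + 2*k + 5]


(1) = -4*v^3 - 9*v^2 + 6*v - 3
(2) = -cos(m)/(sin(m) - 1)^2
(3) = 3*(1 - exp(q))*exp(-q)/(exp(3*q) - 9*exp(2*q) + 27*exp(q) - 27)
(4) = 1.75 - 0.78*r
(5) = 6*k - 18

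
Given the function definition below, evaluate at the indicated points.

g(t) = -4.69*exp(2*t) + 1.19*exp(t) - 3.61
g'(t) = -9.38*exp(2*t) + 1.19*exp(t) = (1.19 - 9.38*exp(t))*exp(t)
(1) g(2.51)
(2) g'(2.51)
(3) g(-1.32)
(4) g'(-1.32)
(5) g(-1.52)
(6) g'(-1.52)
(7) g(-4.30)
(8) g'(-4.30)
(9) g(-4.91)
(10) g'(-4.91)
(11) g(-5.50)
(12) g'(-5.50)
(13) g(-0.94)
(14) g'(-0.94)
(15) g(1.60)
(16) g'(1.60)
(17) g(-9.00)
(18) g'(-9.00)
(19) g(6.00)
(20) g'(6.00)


(1) = -699.09
(2) = -1405.60
(3) = -3.63
(4) = -0.35
(5) = -3.57
(6) = -0.19
(7) = -3.59
(8) = 0.01
(9) = -3.60
(10) = 0.01
(11) = -3.61
(12) = 0.00
(13) = -3.86
(14) = -0.97
(15) = -112.77
(16) = -224.22
(17) = -3.61
(18) = 0.00
(19) = -762843.50
(20) = -1526159.86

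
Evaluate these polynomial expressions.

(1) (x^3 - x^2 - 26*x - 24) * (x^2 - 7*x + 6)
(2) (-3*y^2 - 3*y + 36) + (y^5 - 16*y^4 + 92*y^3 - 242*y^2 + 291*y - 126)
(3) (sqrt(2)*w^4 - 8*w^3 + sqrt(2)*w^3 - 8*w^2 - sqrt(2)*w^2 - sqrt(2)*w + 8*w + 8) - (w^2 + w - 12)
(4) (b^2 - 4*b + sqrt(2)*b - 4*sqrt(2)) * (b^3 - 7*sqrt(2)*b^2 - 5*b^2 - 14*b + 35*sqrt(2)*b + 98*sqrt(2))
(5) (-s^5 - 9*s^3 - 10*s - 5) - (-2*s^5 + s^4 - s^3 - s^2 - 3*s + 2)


(1) = x^5 - 8*x^4 - 13*x^3 + 152*x^2 + 12*x - 144
(2) = y^5 - 16*y^4 + 92*y^3 - 245*y^2 + 288*y - 90
(3) = sqrt(2)*w^4 - 8*w^3 + sqrt(2)*w^3 - 9*w^2 - sqrt(2)*w^2 - sqrt(2)*w + 7*w + 20
(4) = b^5 - 9*b^4 - 6*sqrt(2)*b^4 - 8*b^3 + 54*sqrt(2)*b^3 - 36*sqrt(2)*b^2 + 182*b^2 - 336*sqrt(2)*b - 84*b - 784
(5) = s^5 - s^4 - 8*s^3 + s^2 - 7*s - 7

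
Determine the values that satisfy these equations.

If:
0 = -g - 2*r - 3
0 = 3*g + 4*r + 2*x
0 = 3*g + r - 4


Then:
g = 11/5
r = -13/5
x = 19/10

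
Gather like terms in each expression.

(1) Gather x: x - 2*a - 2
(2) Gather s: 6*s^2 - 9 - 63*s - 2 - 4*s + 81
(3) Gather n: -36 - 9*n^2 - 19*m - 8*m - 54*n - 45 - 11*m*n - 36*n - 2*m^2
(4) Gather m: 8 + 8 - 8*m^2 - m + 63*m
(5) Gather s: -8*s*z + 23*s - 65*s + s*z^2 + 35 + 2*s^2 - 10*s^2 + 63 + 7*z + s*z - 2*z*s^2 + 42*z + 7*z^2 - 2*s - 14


(1) = -2*a + x - 2
(2) = 6*s^2 - 67*s + 70
(3) = -2*m^2 - 27*m - 9*n^2 + n*(-11*m - 90) - 81
(4) = -8*m^2 + 62*m + 16
(5) = s^2*(-2*z - 8) + s*(z^2 - 7*z - 44) + 7*z^2 + 49*z + 84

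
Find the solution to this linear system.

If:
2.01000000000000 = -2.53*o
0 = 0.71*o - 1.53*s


Then:
o = -0.79
s = -0.37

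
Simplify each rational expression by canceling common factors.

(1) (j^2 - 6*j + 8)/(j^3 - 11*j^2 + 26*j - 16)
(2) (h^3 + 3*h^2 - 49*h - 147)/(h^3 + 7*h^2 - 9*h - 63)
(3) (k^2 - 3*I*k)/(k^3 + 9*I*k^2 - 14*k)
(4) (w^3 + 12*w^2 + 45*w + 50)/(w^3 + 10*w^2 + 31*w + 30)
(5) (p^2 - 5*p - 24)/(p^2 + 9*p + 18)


(1) = (j - 4)/(j^2 - 9*j + 8)
(2) = (h - 7)/(h - 3)
(3) = (k - 3*I)/(k^2 + 9*I*k - 14)
(4) = (w + 5)/(w + 3)
(5) = (p - 8)/(p + 6)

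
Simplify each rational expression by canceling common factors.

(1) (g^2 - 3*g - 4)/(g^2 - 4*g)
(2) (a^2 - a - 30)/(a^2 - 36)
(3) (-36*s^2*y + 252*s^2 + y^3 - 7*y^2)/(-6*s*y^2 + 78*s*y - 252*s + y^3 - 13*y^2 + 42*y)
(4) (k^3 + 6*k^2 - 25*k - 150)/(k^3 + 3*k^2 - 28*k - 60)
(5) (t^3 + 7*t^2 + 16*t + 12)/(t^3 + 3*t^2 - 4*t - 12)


(1) = (g + 1)/g
(2) = (a + 5)/(a + 6)
(3) = (6*s + y)/(y - 6)
(4) = (k + 5)/(k + 2)
(5) = (t + 2)/(t - 2)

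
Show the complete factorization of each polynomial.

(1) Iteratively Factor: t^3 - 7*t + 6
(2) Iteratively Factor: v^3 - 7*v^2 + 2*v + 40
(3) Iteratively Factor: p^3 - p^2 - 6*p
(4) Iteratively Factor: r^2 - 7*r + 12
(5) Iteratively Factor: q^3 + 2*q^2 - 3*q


(1) = (t - 1)*(t^2 + t - 6) = (t - 1)*(t + 3)*(t - 2)
(2) = (v + 2)*(v^2 - 9*v + 20) = (v - 4)*(v + 2)*(v - 5)
(3) = (p + 2)*(p^2 - 3*p) = p*(p + 2)*(p - 3)
(4) = (r - 4)*(r - 3)
(5) = (q - 1)*(q^2 + 3*q) = q*(q - 1)*(q + 3)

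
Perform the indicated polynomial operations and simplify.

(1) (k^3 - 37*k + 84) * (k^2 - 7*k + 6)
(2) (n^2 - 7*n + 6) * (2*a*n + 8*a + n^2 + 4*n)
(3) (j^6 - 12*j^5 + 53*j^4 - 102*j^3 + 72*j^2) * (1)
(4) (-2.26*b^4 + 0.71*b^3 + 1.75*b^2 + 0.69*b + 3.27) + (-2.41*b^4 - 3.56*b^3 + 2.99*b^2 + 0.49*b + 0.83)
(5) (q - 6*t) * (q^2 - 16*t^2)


(1) = k^5 - 7*k^4 - 31*k^3 + 343*k^2 - 810*k + 504
(2) = 2*a*n^3 - 6*a*n^2 - 44*a*n + 48*a + n^4 - 3*n^3 - 22*n^2 + 24*n
(3) = j^6 - 12*j^5 + 53*j^4 - 102*j^3 + 72*j^2
(4) = -4.67*b^4 - 2.85*b^3 + 4.74*b^2 + 1.18*b + 4.1
(5) = q^3 - 6*q^2*t - 16*q*t^2 + 96*t^3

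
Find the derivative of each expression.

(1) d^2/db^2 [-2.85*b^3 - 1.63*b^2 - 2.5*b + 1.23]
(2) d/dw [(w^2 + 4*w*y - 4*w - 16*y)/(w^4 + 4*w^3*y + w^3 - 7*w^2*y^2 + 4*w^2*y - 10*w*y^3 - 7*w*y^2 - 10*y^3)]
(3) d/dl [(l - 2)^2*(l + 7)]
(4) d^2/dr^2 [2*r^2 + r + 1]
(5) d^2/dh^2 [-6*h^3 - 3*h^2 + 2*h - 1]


(1) = -17.1*b - 3.26
(2) = (2*(w + 2*y - 2)*(w^4 + 4*w^3*y + w^3 - 7*w^2*y^2 + 4*w^2*y - 10*w*y^3 - 7*w*y^2 - 10*y^3) - (w^2 + 4*w*y - 4*w - 16*y)*(4*w^3 + 12*w^2*y + 3*w^2 - 14*w*y^2 + 8*w*y - 10*y^3 - 7*y^2))/(w^4 + 4*w^3*y + w^3 - 7*w^2*y^2 + 4*w^2*y - 10*w*y^3 - 7*w*y^2 - 10*y^3)^2
(3) = 3*(l - 2)*(l + 4)
(4) = 4
(5) = -36*h - 6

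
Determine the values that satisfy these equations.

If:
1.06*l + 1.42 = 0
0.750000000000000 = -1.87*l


Then:
No Solution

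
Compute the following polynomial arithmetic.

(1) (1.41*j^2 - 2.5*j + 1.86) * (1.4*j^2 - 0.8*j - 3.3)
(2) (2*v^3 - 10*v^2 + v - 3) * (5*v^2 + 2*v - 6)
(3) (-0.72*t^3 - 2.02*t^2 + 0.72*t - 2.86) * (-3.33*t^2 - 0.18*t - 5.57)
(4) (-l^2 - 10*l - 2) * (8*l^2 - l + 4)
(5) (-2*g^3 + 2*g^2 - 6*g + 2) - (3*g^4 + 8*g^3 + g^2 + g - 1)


(1) = 1.974*j^4 - 4.628*j^3 - 0.049*j^2 + 6.762*j - 6.138
(2) = 10*v^5 - 46*v^4 - 27*v^3 + 47*v^2 - 12*v + 18
(3) = 2.3976*t^5 + 6.8562*t^4 + 1.9764*t^3 + 20.6456*t^2 - 3.4956*t + 15.9302
(4) = -8*l^4 - 79*l^3 - 10*l^2 - 38*l - 8
(5) = -3*g^4 - 10*g^3 + g^2 - 7*g + 3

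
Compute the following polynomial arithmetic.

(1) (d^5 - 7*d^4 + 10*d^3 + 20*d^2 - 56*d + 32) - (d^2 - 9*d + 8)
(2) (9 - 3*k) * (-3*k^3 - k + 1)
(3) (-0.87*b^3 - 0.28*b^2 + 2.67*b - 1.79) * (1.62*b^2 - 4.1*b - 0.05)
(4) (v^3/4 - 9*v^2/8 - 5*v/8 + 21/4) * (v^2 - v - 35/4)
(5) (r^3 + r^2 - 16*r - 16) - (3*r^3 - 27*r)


(1) = d^5 - 7*d^4 + 10*d^3 + 19*d^2 - 47*d + 24
(2) = 9*k^4 - 27*k^3 + 3*k^2 - 12*k + 9
(3) = -1.4094*b^5 + 3.1134*b^4 + 5.5169*b^3 - 13.8328*b^2 + 7.2055*b + 0.0895
(4) = v^5/4 - 11*v^4/8 - 27*v^3/16 + 503*v^2/32 + 7*v/32 - 735/16
(5) = -2*r^3 + r^2 + 11*r - 16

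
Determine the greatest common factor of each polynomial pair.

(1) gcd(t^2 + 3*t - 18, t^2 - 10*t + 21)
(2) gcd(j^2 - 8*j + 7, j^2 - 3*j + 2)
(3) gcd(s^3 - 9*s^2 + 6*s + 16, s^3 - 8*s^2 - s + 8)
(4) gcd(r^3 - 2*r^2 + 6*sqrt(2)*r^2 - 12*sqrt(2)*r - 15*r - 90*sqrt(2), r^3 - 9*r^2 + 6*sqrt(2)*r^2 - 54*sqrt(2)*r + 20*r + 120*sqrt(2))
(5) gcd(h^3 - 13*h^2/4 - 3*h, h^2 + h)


(1) = gcd((t - 3)*(t + 6), (t - 7)*(t - 3)) = t - 3
(2) = gcd((j - 7)*(j - 1), (j - 2)*(j - 1)) = j - 1
(3) = s^2 - 7*s - 8
(4) = r^2 + r*(-5 + 6*sqrt(2)) - 30*sqrt(2)
(5) = gcd(h*(h - 4)*(h + 3/4), h*(h + 1)) = h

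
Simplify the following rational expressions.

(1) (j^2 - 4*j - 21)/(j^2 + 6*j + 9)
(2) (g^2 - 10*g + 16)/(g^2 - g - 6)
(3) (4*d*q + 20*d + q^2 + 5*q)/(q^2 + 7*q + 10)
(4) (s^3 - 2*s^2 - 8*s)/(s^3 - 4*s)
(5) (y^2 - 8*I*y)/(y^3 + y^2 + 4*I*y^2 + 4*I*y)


(1) = (j - 7)/(j + 3)
(2) = (g^2 - 10*g + 16)/(g^2 - g - 6)
(3) = (4*d + q)/(q + 2)
(4) = (s - 4)/(s - 2)
(5) = (y - 8*I)/(y^2 + y*(1 + 4*I) + 4*I)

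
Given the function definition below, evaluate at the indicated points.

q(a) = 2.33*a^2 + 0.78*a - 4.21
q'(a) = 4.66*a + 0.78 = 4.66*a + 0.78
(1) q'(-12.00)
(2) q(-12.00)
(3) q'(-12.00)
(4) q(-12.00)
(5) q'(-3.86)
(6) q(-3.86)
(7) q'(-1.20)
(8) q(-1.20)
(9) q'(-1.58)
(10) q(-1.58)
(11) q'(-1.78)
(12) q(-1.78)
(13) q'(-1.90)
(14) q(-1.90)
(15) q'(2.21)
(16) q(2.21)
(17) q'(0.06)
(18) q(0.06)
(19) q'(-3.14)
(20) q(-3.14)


(1) = -55.14
(2) = 321.95
(3) = -55.14
(4) = 321.95
(5) = -17.21
(6) = 27.50
(7) = -4.81
(8) = -1.79
(9) = -6.58
(10) = 0.37
(11) = -7.51
(12) = 1.78
(13) = -8.07
(14) = 2.72
(15) = 11.08
(16) = 8.89
(17) = 1.06
(18) = -4.15
(19) = -13.85
(20) = 16.31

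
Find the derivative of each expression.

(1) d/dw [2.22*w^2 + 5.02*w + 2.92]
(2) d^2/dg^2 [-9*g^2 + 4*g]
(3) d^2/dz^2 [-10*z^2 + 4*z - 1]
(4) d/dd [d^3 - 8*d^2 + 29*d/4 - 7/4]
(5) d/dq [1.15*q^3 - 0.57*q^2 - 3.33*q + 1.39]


(1) = 4.44*w + 5.02
(2) = -18
(3) = -20
(4) = 3*d^2 - 16*d + 29/4
(5) = 3.45*q^2 - 1.14*q - 3.33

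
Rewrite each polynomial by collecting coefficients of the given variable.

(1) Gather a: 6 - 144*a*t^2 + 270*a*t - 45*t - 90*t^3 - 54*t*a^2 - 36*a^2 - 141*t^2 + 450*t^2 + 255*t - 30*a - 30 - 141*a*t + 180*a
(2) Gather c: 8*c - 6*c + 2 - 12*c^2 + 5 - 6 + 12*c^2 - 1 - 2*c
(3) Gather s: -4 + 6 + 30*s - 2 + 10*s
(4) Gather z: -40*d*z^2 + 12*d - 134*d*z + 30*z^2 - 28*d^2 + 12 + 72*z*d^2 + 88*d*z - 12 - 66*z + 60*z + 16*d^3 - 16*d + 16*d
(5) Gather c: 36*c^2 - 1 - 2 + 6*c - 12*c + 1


(1) = a^2*(-54*t - 36) + a*(-144*t^2 + 129*t + 150) - 90*t^3 + 309*t^2 + 210*t - 24
(2) = 0
(3) = 40*s
(4) = 16*d^3 - 28*d^2 + 12*d + z^2*(30 - 40*d) + z*(72*d^2 - 46*d - 6)
(5) = 36*c^2 - 6*c - 2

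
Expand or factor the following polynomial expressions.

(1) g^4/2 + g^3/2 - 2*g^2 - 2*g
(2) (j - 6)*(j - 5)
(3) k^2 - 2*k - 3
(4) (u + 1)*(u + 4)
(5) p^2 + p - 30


(1) = g*(g/2 + 1/2)*(g - 2)*(g + 2)
(2) = j^2 - 11*j + 30
(3) = (k - 3)*(k + 1)
(4) = u^2 + 5*u + 4
(5) = (p - 5)*(p + 6)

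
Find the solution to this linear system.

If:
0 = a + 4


Then:
a = -4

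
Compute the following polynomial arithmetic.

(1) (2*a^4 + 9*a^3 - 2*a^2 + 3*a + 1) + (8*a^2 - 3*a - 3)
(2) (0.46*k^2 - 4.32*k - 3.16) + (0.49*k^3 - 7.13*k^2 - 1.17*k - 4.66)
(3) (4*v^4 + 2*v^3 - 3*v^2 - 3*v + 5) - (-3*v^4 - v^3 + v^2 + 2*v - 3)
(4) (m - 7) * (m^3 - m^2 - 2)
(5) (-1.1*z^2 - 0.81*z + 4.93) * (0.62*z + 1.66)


(1) = 2*a^4 + 9*a^3 + 6*a^2 - 2
(2) = 0.49*k^3 - 6.67*k^2 - 5.49*k - 7.82
(3) = 7*v^4 + 3*v^3 - 4*v^2 - 5*v + 8
(4) = m^4 - 8*m^3 + 7*m^2 - 2*m + 14
(5) = -0.682*z^3 - 2.3282*z^2 + 1.712*z + 8.1838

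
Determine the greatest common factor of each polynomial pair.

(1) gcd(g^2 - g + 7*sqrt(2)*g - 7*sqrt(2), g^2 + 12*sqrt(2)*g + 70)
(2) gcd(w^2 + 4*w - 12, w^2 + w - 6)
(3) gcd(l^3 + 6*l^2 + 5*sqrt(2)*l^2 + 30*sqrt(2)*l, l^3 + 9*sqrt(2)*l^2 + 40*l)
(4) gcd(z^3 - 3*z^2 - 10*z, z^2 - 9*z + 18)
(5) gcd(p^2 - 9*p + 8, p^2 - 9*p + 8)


(1) = g + 7*sqrt(2)
(2) = gcd((w - 2)*(w + 6), (w - 2)*(w + 3)) = w - 2
(3) = gcd(l*(l + 6)*(l + 5*sqrt(2)), l*(l + 4*sqrt(2))*(l + 5*sqrt(2))) = l^2 + 5*sqrt(2)*l
(4) = gcd(z*(z - 5)*(z + 2), (z - 6)*(z - 3)) = 1
(5) = gcd((p - 8)*(p - 1), (p - 8)*(p - 1)) = p^2 - 9*p + 8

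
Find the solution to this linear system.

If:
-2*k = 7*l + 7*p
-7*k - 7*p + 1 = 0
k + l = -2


Then:
k = -13/12
l = -11/12
p = 103/84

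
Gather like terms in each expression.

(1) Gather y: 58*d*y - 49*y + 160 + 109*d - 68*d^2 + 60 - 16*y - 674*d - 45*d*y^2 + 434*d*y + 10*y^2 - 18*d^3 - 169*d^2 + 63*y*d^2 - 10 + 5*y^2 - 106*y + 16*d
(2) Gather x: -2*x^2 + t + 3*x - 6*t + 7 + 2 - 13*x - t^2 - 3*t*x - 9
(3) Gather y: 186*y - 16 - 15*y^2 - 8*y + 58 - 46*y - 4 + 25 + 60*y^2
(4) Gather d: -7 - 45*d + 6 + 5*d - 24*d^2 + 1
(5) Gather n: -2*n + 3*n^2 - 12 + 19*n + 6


(1) = -18*d^3 - 237*d^2 - 549*d + y^2*(15 - 45*d) + y*(63*d^2 + 492*d - 171) + 210
(2) = -t^2 - 5*t - 2*x^2 + x*(-3*t - 10)
(3) = 45*y^2 + 132*y + 63
(4) = -24*d^2 - 40*d
(5) = 3*n^2 + 17*n - 6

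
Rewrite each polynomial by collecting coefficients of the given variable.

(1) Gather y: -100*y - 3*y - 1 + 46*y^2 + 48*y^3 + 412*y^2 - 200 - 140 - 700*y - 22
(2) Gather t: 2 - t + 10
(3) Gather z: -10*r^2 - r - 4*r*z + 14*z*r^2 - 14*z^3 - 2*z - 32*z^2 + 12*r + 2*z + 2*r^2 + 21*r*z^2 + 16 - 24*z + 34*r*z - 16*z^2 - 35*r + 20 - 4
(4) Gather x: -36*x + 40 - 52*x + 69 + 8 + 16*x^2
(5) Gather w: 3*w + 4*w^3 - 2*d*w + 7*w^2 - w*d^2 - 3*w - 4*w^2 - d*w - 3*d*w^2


(1) = 48*y^3 + 458*y^2 - 803*y - 363
(2) = 12 - t
(3) = -8*r^2 - 24*r - 14*z^3 + z^2*(21*r - 48) + z*(14*r^2 + 30*r - 24) + 32
(4) = 16*x^2 - 88*x + 117
(5) = 4*w^3 + w^2*(3 - 3*d) + w*(-d^2 - 3*d)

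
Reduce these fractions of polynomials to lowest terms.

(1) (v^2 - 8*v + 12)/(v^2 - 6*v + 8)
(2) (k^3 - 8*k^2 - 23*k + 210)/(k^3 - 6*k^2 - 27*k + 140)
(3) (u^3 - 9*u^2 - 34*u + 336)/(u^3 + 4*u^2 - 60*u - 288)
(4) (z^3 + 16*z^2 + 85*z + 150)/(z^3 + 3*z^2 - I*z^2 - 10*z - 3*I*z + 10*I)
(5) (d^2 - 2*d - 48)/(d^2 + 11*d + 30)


(1) = (v - 6)/(v - 4)
(2) = (k - 6)/(k - 4)
(3) = (u - 7)/(u + 6)
(4) = (z^2 + 11*z + 30)/(z^2 + z*(-2 - I) + 2*I)
(5) = (d - 8)/(d + 5)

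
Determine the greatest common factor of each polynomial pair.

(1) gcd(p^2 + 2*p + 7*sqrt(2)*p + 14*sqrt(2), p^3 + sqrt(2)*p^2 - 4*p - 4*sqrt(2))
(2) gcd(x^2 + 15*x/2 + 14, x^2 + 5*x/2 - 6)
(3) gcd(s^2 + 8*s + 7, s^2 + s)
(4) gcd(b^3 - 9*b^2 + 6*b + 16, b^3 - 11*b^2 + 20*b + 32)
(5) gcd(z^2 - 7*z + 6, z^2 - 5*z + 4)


(1) = gcd((p + 2)*(p + 7*sqrt(2)), (p - 2)*(p + 2)*(p + sqrt(2))) = p + 2
(2) = gcd((x + 7/2)*(x + 4), (x - 3/2)*(x + 4)) = x + 4
(3) = s + 1
(4) = b^2 - 7*b - 8
(5) = gcd((z - 6)*(z - 1), (z - 4)*(z - 1)) = z - 1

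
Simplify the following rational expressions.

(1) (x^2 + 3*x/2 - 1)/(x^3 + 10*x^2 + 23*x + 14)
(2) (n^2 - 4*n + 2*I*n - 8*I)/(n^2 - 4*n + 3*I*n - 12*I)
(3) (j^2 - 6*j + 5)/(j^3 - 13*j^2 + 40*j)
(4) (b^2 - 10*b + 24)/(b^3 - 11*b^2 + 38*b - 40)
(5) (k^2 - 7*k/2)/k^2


(1) = (2*x - 1)/(2*x^2 + 16*x + 14)
(2) = (n + 2*I)/(n + 3*I)
(3) = (j - 1)/(j^2 - 8*j)
(4) = (b - 6)/(b^2 - 7*b + 10)
(5) = (2*k - 7)/(2*k)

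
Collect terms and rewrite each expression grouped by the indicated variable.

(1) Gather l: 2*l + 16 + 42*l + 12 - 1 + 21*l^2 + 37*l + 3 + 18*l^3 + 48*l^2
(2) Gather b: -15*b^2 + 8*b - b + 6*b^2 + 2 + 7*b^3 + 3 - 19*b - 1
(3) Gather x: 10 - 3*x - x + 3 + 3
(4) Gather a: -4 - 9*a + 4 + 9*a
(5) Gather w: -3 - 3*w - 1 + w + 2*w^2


(1) = 18*l^3 + 69*l^2 + 81*l + 30
(2) = 7*b^3 - 9*b^2 - 12*b + 4
(3) = 16 - 4*x
(4) = 0
(5) = 2*w^2 - 2*w - 4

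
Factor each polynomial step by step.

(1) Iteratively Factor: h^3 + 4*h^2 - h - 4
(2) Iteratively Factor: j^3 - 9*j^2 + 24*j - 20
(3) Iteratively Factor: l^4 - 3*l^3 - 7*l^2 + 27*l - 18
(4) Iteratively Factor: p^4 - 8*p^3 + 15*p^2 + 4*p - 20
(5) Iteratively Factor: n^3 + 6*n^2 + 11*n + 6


(1) = (h - 1)*(h^2 + 5*h + 4) = (h - 1)*(h + 1)*(h + 4)
(2) = (j - 2)*(j^2 - 7*j + 10) = (j - 5)*(j - 2)*(j - 2)
(3) = (l - 1)*(l^3 - 2*l^2 - 9*l + 18) = (l - 3)*(l - 1)*(l^2 + l - 6) = (l - 3)*(l - 2)*(l - 1)*(l + 3)
(4) = (p - 2)*(p^3 - 6*p^2 + 3*p + 10) = (p - 2)^2*(p^2 - 4*p - 5) = (p - 5)*(p - 2)^2*(p + 1)
(5) = (n + 3)*(n^2 + 3*n + 2) = (n + 1)*(n + 3)*(n + 2)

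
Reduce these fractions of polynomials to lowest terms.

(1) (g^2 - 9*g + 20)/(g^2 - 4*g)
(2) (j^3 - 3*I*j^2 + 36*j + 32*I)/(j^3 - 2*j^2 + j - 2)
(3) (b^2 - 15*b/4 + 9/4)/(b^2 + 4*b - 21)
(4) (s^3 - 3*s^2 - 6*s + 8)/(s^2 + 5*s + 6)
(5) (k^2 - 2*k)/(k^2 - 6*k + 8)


(1) = (g - 5)/g
(2) = (j^2 - 4*I*j + 32)/(j^2 + j*(-2 - I) + 2*I)
(3) = (4*b - 3)/(4*b + 28)
(4) = (s^2 - 5*s + 4)/(s + 3)
(5) = k/(k - 4)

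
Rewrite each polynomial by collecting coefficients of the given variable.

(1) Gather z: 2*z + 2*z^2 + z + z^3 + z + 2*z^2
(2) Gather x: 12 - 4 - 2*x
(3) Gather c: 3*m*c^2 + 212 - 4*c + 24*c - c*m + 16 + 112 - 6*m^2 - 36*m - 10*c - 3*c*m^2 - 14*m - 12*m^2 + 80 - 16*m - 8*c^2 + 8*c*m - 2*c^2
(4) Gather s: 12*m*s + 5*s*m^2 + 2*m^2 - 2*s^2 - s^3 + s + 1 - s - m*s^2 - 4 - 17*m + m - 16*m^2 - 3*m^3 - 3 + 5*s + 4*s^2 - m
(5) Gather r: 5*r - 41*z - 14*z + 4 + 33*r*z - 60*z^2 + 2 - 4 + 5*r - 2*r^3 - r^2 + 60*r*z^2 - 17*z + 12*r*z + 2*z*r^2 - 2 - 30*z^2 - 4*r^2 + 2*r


(1) = z^3 + 4*z^2 + 4*z
(2) = 8 - 2*x
(3) = c^2*(3*m - 10) + c*(-3*m^2 + 7*m + 10) - 18*m^2 - 66*m + 420
(4) = -3*m^3 - 14*m^2 - 17*m - s^3 + s^2*(2 - m) + s*(5*m^2 + 12*m + 5) - 6
(5) = -2*r^3 + r^2*(2*z - 5) + r*(60*z^2 + 45*z + 12) - 90*z^2 - 72*z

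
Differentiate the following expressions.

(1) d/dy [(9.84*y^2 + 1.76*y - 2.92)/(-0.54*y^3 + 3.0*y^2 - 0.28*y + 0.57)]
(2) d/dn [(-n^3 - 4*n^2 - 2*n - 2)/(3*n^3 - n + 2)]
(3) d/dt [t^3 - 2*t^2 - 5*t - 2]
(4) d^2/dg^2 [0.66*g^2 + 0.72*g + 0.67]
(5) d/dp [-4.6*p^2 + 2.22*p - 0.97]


(1) = (5.3136*y^4 + 1.9008*y^3 - 12.7656*y^2 + 28.7376*y + 0.1856)/(0.2916*y^6 - 3.24*y^5 + 9.3024*y^4 - 2.2956*y^3 + 3.4984*y^2 - 0.3192*y + 0.3249)
(2) = 2*(6*n^4 + 7*n^3 + 8*n^2 - 8*n - 3)/(9*n^6 - 6*n^4 + 12*n^3 + n^2 - 4*n + 4)
(3) = 3*t^2 - 4*t - 5
(4) = 1.32000000000000
(5) = 2.22 - 9.2*p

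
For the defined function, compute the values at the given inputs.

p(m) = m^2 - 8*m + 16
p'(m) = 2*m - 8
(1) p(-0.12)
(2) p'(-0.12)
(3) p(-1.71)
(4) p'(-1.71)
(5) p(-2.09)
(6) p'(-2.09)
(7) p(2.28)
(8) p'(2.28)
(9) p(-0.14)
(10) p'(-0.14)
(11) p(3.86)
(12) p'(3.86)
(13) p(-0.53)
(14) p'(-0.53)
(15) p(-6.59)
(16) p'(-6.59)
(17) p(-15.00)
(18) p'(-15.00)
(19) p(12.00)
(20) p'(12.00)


(1) = 16.97
(2) = -8.24
(3) = 32.60
(4) = -11.42
(5) = 37.09
(6) = -12.18
(7) = 2.96
(8) = -3.44
(9) = 17.14
(10) = -8.28
(11) = 0.02
(12) = -0.28
(13) = 20.52
(14) = -9.06
(15) = 112.15
(16) = -21.18
(17) = 361.00
(18) = -38.00
(19) = 64.00
(20) = 16.00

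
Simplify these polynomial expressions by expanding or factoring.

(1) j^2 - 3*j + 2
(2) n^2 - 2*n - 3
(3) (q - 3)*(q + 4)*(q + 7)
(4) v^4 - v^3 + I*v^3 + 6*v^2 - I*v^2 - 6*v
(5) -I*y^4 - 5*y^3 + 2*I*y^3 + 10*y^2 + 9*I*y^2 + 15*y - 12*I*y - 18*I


(1) = (j - 2)*(j - 1)
(2) = (n - 3)*(n + 1)
(3) = q^3 + 8*q^2 - 5*q - 84
(4) = v*(v - 1)*(v - 2*I)*(v + 3*I)
(5) = (y - 3)*(y - 3*I)*(y - 2*I)*(-I*y - I)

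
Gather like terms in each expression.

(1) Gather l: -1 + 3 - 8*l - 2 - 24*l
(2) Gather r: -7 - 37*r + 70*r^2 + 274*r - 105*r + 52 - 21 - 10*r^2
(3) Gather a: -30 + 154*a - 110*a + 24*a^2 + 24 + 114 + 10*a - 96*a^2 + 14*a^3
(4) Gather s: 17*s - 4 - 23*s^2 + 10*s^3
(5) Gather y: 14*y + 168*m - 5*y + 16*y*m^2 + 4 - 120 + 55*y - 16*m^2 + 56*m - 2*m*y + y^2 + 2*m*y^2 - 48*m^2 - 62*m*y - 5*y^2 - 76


(1) = -32*l
(2) = 60*r^2 + 132*r + 24
(3) = 14*a^3 - 72*a^2 + 54*a + 108
(4) = 10*s^3 - 23*s^2 + 17*s - 4
(5) = -64*m^2 + 224*m + y^2*(2*m - 4) + y*(16*m^2 - 64*m + 64) - 192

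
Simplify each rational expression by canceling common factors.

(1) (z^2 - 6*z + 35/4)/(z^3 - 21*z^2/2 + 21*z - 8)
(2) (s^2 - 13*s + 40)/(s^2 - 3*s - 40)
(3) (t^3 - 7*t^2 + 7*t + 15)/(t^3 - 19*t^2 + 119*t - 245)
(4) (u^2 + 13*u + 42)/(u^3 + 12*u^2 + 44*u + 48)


(1) = (4*z^2 - 24*z + 35)/(4*z^3 - 42*z^2 + 84*z - 32)
(2) = (s - 5)/(s + 5)
(3) = (t^2 - 2*t - 3)/(t^2 - 14*t + 49)
(4) = (u + 7)/(u^2 + 6*u + 8)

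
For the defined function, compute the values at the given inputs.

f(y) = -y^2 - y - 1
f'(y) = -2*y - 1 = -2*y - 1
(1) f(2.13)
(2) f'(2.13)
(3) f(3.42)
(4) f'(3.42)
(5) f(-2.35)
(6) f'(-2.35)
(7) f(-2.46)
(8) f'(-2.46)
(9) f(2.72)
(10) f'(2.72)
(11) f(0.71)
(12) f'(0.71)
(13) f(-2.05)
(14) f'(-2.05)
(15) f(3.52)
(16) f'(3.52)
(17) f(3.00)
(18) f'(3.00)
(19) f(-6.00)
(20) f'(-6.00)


(1) = -7.67
(2) = -5.26
(3) = -16.12
(4) = -7.84
(5) = -4.17
(6) = 3.70
(7) = -4.59
(8) = 3.92
(9) = -11.12
(10) = -6.44
(11) = -2.21
(12) = -2.42
(13) = -3.15
(14) = 3.10
(15) = -16.91
(16) = -8.04
(17) = -13.00
(18) = -7.00
(19) = -31.00
(20) = 11.00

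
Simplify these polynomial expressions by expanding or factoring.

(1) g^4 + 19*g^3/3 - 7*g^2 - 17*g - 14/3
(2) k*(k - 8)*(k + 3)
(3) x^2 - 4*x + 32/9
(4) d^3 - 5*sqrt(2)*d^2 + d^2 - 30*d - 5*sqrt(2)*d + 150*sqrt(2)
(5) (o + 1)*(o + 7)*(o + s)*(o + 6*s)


(1) = (g - 2)*(g + 1/3)*(g + 1)*(g + 7)
(2) = k^3 - 5*k^2 - 24*k
(3) = (x - 8/3)*(x - 4/3)
(4) = (d - 5)*(d + 6)*(d - 5*sqrt(2))
(5) = o^4 + 7*o^3*s + 8*o^3 + 6*o^2*s^2 + 56*o^2*s + 7*o^2 + 48*o*s^2 + 49*o*s + 42*s^2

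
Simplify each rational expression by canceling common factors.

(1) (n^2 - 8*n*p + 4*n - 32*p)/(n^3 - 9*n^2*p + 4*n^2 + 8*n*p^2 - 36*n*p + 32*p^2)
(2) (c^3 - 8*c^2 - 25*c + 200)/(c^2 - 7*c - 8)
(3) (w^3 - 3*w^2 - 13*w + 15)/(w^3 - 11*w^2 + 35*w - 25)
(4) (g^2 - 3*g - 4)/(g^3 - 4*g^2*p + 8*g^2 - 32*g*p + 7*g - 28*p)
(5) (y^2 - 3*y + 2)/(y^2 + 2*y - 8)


(1) = -1/(-n + p)
(2) = (c^2 - 25)/(c + 1)
(3) = (w + 3)/(w - 5)
(4) = (4 - g)/(-g^2 + 4*g*p - 7*g + 28*p)
(5) = (y - 1)/(y + 4)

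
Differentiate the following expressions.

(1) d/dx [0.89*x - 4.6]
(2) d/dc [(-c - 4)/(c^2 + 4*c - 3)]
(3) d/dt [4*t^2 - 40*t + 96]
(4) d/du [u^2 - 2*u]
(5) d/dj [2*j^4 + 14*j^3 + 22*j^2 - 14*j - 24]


(1) = 0.890000000000000
(2) = (-c^2 - 4*c + 2*(c + 2)*(c + 4) + 3)/(c^2 + 4*c - 3)^2
(3) = 8*t - 40
(4) = 2*u - 2
(5) = 8*j^3 + 42*j^2 + 44*j - 14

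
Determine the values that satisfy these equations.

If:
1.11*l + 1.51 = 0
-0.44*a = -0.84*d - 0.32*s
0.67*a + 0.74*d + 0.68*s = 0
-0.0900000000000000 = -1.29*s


Then:
a = -0.03
d = -0.04
l = -1.36
s = 0.07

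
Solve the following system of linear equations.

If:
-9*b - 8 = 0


Then:
b = -8/9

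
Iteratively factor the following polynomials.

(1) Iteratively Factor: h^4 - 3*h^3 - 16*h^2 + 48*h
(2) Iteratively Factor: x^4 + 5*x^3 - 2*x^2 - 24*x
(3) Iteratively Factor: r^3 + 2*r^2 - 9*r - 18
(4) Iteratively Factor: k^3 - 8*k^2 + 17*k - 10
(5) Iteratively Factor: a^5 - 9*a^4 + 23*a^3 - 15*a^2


(1) = (h)*(h^3 - 3*h^2 - 16*h + 48) = h*(h - 4)*(h^2 + h - 12) = h*(h - 4)*(h + 4)*(h - 3)
(2) = (x - 2)*(x^3 + 7*x^2 + 12*x) = (x - 2)*(x + 3)*(x^2 + 4*x) = (x - 2)*(x + 3)*(x + 4)*(x)
(3) = (r - 3)*(r^2 + 5*r + 6) = (r - 3)*(r + 2)*(r + 3)
(4) = (k - 1)*(k^2 - 7*k + 10) = (k - 2)*(k - 1)*(k - 5)
(5) = (a - 5)*(a^4 - 4*a^3 + 3*a^2) = (a - 5)*(a - 1)*(a^3 - 3*a^2) = a*(a - 5)*(a - 1)*(a^2 - 3*a) = a*(a - 5)*(a - 3)*(a - 1)*(a)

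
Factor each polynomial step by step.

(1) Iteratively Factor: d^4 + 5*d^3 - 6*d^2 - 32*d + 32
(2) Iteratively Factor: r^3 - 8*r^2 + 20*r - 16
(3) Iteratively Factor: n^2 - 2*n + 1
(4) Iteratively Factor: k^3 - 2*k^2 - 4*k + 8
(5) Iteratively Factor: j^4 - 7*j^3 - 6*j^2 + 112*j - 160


(1) = (d - 1)*(d^3 + 6*d^2 - 32) = (d - 2)*(d - 1)*(d^2 + 8*d + 16) = (d - 2)*(d - 1)*(d + 4)*(d + 4)
(2) = (r - 2)*(r^2 - 6*r + 8) = (r - 2)^2*(r - 4)
(3) = (n - 1)*(n - 1)
(4) = (k - 2)*(k^2 - 4) = (k - 2)*(k + 2)*(k - 2)
(5) = (j - 5)*(j^3 - 2*j^2 - 16*j + 32) = (j - 5)*(j + 4)*(j^2 - 6*j + 8) = (j - 5)*(j - 4)*(j + 4)*(j - 2)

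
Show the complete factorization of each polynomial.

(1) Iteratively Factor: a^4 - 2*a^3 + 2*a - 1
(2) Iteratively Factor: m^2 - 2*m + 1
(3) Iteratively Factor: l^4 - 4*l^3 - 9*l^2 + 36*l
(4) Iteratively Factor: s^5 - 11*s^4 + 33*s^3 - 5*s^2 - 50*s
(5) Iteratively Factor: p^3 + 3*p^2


(1) = (a - 1)*(a^3 - a^2 - a + 1) = (a - 1)^2*(a^2 - 1) = (a - 1)^2*(a + 1)*(a - 1)
(2) = (m - 1)*(m - 1)
(3) = (l - 3)*(l^3 - l^2 - 12*l) = l*(l - 3)*(l^2 - l - 12) = l*(l - 4)*(l - 3)*(l + 3)
(4) = (s - 5)*(s^4 - 6*s^3 + 3*s^2 + 10*s) = s*(s - 5)*(s^3 - 6*s^2 + 3*s + 10) = s*(s - 5)*(s - 2)*(s^2 - 4*s - 5) = s*(s - 5)*(s - 2)*(s + 1)*(s - 5)
(5) = (p)*(p^2 + 3*p) = p*(p + 3)*(p)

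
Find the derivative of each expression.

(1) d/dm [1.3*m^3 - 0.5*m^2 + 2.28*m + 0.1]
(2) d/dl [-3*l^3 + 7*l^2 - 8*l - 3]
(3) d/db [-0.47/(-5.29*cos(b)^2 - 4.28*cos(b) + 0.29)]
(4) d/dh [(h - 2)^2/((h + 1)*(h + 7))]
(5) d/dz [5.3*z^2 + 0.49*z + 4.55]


(1) = 3.9*m^2 - 1.0*m + 2.28
(2) = -9*l^2 + 14*l - 8
(3) = (4.9726*cos(b) + 2.0116)*sin(b)/(5.29*cos(b)^2 + 4.28*cos(b) - 0.29)^2
(4) = 6*(2*h^2 + h - 10)/(h^4 + 16*h^3 + 78*h^2 + 112*h + 49)
(5) = 10.6*z + 0.49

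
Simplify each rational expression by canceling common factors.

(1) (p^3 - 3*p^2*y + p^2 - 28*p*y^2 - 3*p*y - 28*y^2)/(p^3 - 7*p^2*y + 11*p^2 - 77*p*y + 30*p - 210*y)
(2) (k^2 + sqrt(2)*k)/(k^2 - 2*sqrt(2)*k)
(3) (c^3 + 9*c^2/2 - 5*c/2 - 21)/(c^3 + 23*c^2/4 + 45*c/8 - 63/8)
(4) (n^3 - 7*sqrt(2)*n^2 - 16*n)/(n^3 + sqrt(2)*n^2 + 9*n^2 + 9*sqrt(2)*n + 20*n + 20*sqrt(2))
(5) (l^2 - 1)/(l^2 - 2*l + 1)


(1) = (p^2 + 4*p*y + p + 4*y)/(p^2 + 11*p + 30)
(2) = (k + sqrt(2))/(k - 2*sqrt(2))
(3) = (4*c - 8)/(4*c - 3)
(4) = (n^2 - 8*sqrt(2)*n)/(n^2 + 9*n + 20)
(5) = (l + 1)/(l - 1)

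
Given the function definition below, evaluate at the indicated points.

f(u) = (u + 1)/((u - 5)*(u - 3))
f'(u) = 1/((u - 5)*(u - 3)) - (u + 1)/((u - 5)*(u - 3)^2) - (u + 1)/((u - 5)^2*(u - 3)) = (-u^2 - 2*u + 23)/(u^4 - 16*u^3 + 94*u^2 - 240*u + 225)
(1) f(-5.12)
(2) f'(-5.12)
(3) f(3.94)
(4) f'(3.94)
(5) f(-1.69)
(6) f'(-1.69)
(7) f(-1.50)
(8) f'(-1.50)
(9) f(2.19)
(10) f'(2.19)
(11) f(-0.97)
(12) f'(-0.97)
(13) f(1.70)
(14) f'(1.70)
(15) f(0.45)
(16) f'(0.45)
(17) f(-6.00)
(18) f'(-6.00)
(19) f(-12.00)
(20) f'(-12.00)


(1) = -0.05
(2) = 0.00
(3) = -4.96
(4) = -0.41
(5) = -0.02
(6) = 0.02
(7) = -0.02
(8) = 0.03
(9) = 1.40
(10) = 2.67
(11) = 0.00
(12) = 0.04
(13) = 0.63
(14) = 0.91
(15) = 0.12
(16) = 0.16
(17) = -0.05
(18) = -0.00
(19) = -0.04
(20) = -0.00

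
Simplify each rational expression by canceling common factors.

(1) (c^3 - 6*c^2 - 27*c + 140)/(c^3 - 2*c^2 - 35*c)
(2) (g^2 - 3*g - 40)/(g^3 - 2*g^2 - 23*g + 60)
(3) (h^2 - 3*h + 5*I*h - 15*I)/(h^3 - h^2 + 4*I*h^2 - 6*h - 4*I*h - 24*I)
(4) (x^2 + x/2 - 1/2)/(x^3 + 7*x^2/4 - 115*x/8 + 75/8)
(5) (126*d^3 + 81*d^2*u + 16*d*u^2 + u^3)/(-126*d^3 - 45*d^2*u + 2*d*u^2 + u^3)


(1) = (c - 4)/c
(2) = (g - 8)/(g^2 - 7*g + 12)
(3) = (h + 5*I)/(h^2 + h*(2 + 4*I) + 8*I)
(4) = (8*x^2 + 4*x - 4)/(8*x^3 + 14*x^2 - 115*x + 75)
(5) = (7*d + u)/(-7*d + u)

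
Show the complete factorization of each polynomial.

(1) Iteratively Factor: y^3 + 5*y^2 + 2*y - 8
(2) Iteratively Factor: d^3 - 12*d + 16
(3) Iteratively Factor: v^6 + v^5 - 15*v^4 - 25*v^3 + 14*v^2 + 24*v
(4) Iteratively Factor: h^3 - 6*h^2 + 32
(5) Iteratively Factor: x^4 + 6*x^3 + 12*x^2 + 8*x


(1) = (y + 2)*(y^2 + 3*y - 4) = (y - 1)*(y + 2)*(y + 4)
(2) = (d + 4)*(d^2 - 4*d + 4) = (d - 2)*(d + 4)*(d - 2)
(3) = (v - 1)*(v^5 + 2*v^4 - 13*v^3 - 38*v^2 - 24*v) = (v - 4)*(v - 1)*(v^4 + 6*v^3 + 11*v^2 + 6*v) = (v - 4)*(v - 1)*(v + 3)*(v^3 + 3*v^2 + 2*v) = (v - 4)*(v - 1)*(v + 2)*(v + 3)*(v^2 + v) = (v - 4)*(v - 1)*(v + 1)*(v + 2)*(v + 3)*(v)
(4) = (h - 4)*(h^2 - 2*h - 8) = (h - 4)*(h + 2)*(h - 4)
(5) = (x + 2)*(x^3 + 4*x^2 + 4*x) = x*(x + 2)*(x^2 + 4*x + 4) = x*(x + 2)^2*(x + 2)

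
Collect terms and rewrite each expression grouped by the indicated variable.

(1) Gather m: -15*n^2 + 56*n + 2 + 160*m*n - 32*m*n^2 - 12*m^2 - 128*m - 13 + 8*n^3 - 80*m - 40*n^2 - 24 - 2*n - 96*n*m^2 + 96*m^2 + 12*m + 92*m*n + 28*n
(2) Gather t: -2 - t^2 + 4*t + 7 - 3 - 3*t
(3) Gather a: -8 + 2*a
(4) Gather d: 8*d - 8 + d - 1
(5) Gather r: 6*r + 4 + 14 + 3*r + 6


(1) = m^2*(84 - 96*n) + m*(-32*n^2 + 252*n - 196) + 8*n^3 - 55*n^2 + 82*n - 35
(2) = -t^2 + t + 2
(3) = 2*a - 8
(4) = 9*d - 9
(5) = 9*r + 24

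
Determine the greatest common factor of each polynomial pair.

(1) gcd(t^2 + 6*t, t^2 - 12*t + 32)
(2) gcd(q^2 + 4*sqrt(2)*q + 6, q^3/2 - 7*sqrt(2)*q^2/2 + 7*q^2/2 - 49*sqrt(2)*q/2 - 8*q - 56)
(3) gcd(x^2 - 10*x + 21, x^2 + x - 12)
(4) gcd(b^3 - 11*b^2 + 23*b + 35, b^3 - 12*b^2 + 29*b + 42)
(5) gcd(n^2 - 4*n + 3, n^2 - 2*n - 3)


(1) = 1
(2) = q + sqrt(2)
(3) = x - 3
(4) = b^2 - 6*b - 7
(5) = gcd((n - 3)*(n - 1), (n - 3)*(n + 1)) = n - 3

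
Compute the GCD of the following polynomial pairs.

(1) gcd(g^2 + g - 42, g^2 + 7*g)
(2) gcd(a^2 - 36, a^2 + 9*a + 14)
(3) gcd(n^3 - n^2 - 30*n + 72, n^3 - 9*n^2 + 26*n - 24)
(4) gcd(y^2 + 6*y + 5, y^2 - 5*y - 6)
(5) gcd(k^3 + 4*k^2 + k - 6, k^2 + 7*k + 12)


(1) = g + 7
(2) = gcd((a - 6)*(a + 6), (a + 2)*(a + 7)) = 1
(3) = n^2 - 7*n + 12
(4) = gcd((y + 1)*(y + 5), (y - 6)*(y + 1)) = y + 1
(5) = k + 3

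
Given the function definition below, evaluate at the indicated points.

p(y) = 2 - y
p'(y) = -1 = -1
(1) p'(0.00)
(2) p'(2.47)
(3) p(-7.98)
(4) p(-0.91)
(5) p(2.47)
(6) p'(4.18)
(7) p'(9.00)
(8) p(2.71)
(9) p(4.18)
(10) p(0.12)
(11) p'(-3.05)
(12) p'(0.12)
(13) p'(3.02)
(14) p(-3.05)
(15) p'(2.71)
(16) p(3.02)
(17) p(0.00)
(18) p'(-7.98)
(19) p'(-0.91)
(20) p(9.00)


(1) = -1.00
(2) = -1.00
(3) = 9.98
(4) = 2.91
(5) = -0.47
(6) = -1.00
(7) = -1.00
(8) = -0.71
(9) = -2.18
(10) = 1.88
(11) = -1.00
(12) = -1.00
(13) = -1.00
(14) = 5.05
(15) = -1.00
(16) = -1.02
(17) = 2.00
(18) = -1.00
(19) = -1.00
(20) = -7.00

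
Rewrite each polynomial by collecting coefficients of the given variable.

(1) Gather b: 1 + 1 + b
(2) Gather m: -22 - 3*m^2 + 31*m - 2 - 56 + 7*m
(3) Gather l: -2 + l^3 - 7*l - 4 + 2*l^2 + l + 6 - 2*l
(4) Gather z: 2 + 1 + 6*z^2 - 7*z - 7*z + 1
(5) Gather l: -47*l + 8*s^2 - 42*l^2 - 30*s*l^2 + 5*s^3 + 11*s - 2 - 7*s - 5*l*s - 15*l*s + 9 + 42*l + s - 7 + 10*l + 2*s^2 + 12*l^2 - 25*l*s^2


(1) = b + 2
(2) = -3*m^2 + 38*m - 80
(3) = l^3 + 2*l^2 - 8*l
(4) = 6*z^2 - 14*z + 4
(5) = l^2*(-30*s - 30) + l*(-25*s^2 - 20*s + 5) + 5*s^3 + 10*s^2 + 5*s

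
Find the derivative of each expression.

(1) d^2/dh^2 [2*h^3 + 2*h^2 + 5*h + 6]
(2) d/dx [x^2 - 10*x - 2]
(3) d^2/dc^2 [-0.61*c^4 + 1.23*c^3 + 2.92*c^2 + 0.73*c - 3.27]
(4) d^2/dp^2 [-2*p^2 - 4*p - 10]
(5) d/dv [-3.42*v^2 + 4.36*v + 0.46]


(1) = 12*h + 4
(2) = 2*x - 10
(3) = -7.32*c^2 + 7.38*c + 5.84
(4) = -4
(5) = 4.36 - 6.84*v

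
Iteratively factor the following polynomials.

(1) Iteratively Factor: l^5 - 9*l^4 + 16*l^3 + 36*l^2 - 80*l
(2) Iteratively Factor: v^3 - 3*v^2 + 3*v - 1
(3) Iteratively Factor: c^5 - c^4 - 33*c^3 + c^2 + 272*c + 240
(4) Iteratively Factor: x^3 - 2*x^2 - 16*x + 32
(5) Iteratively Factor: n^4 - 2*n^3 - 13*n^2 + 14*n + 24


(1) = (l - 5)*(l^4 - 4*l^3 - 4*l^2 + 16*l) = l*(l - 5)*(l^3 - 4*l^2 - 4*l + 16) = l*(l - 5)*(l + 2)*(l^2 - 6*l + 8) = l*(l - 5)*(l - 4)*(l + 2)*(l - 2)
(2) = (v - 1)*(v^2 - 2*v + 1) = (v - 1)^2*(v - 1)
(3) = (c - 4)*(c^4 + 3*c^3 - 21*c^2 - 83*c - 60) = (c - 4)*(c + 1)*(c^3 + 2*c^2 - 23*c - 60) = (c - 4)*(c + 1)*(c + 4)*(c^2 - 2*c - 15) = (c - 5)*(c - 4)*(c + 1)*(c + 4)*(c + 3)
(4) = (x + 4)*(x^2 - 6*x + 8) = (x - 2)*(x + 4)*(x - 4)
(5) = (n + 1)*(n^3 - 3*n^2 - 10*n + 24) = (n - 2)*(n + 1)*(n^2 - n - 12) = (n - 4)*(n - 2)*(n + 1)*(n + 3)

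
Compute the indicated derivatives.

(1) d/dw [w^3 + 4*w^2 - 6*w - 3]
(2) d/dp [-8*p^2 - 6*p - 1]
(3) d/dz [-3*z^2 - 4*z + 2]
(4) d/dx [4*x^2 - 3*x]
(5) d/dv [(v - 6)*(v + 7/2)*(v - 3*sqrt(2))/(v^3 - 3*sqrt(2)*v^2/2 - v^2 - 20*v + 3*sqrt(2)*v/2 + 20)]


(1) = 3*w^2 + 8*w - 6
(2) = -16*p - 6
(3) = -6*z - 4
(4) = 8*x - 3
(5) = (6*v^4 + 6*sqrt(2)*v^4 - 48*sqrt(2)*v^3 + 8*v^3 - 627*sqrt(2)*v^2 + 410*v^2 + 24*sqrt(2)*v + 1112*v - 2436 + 5640*sqrt(2))/(2*(2*v^6 - 6*sqrt(2)*v^5 - 4*v^5 - 69*v^4 + 12*sqrt(2)*v^4 + 142*v^3 + 114*sqrt(2)*v^3 - 240*sqrt(2)*v^2 + 729*v^2 - 1600*v + 120*sqrt(2)*v + 800))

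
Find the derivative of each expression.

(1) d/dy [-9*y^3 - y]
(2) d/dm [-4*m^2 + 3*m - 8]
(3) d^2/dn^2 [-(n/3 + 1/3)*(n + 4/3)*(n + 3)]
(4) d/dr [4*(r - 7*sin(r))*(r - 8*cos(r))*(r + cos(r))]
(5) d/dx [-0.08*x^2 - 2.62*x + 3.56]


(1) = -27*y^2 - 1
(2) = 3 - 8*m
(3) = -2*n - 32/9
(4) = -28*sqrt(2)*r^2*cos(r + pi/4) + 12*r^2 + 32*r*sin(2*r) - 56*sqrt(2)*r*sin(r + pi/4) + 196*r*cos(2*r) + 98*sin(2*r) + 56*cos(r) - 16*cos(2*r) + 168*cos(3*r) - 16
(5) = -0.16*x - 2.62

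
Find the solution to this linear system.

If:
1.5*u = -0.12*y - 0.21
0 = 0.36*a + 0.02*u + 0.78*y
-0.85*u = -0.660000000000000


Then:
a = 24.78
u = 0.78
y = -11.46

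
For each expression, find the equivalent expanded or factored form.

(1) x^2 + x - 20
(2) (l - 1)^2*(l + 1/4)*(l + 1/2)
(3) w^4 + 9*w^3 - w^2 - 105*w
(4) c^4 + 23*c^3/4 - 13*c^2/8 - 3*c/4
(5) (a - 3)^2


(1) = (x - 4)*(x + 5)
(2) = l^4 - 5*l^3/4 - 3*l^2/8 + l/2 + 1/8
(3) = w*(w - 3)*(w + 5)*(w + 7)
(4) = c*(c - 1/2)*(c + 1/4)*(c + 6)
(5) = a^2 - 6*a + 9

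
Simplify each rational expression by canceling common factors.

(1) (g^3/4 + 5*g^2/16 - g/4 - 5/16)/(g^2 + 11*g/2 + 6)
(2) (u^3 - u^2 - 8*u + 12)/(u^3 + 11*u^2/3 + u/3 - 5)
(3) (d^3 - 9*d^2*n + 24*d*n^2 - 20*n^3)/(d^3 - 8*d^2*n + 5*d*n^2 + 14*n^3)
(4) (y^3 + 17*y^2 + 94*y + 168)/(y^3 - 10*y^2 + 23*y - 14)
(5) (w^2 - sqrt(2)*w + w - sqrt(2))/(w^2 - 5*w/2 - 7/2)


(1) = (4*g^3 + 5*g^2 - 4*g - 5)/(16*g^2 + 88*g + 96)
(2) = (3*u^2 - 12*u + 12)/(3*u^2 + 2*u - 5)
(3) = (d^2 - 7*d*n + 10*n^2)/(d^2 - 6*d*n - 7*n^2)
(4) = (y^3 + 17*y^2 + 94*y + 168)/(y^3 - 10*y^2 + 23*y - 14)
(5) = (2*w - 2*sqrt(2))/(2*w - 7)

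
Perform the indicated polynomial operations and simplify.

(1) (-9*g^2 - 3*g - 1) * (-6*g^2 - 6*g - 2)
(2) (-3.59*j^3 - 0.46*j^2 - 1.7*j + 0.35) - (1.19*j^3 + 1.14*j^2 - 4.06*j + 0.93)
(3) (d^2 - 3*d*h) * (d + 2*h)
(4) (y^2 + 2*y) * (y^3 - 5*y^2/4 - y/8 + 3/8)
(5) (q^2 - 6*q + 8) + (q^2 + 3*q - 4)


(1) = 54*g^4 + 72*g^3 + 42*g^2 + 12*g + 2
(2) = -4.78*j^3 - 1.6*j^2 + 2.36*j - 0.58
(3) = d^3 - d^2*h - 6*d*h^2
(4) = y^5 + 3*y^4/4 - 21*y^3/8 + y^2/8 + 3*y/4
(5) = 2*q^2 - 3*q + 4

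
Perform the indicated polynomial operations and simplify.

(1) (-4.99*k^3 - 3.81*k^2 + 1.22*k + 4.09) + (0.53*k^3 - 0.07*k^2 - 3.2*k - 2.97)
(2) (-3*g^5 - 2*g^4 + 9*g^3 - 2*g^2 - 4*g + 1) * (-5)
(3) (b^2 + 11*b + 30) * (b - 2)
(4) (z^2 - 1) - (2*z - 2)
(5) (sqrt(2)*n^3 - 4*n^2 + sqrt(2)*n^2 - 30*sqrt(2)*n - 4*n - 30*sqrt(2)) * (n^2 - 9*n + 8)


(1) = -4.46*k^3 - 3.88*k^2 - 1.98*k + 1.12
(2) = 15*g^5 + 10*g^4 - 45*g^3 + 10*g^2 + 20*g - 5
(3) = b^3 + 9*b^2 + 8*b - 60
(4) = z^2 - 2*z + 1
(5) = sqrt(2)*n^5 - 8*sqrt(2)*n^4 - 4*n^4 - 31*sqrt(2)*n^3 + 32*n^3 + 4*n^2 + 248*sqrt(2)*n^2 - 32*n + 30*sqrt(2)*n - 240*sqrt(2)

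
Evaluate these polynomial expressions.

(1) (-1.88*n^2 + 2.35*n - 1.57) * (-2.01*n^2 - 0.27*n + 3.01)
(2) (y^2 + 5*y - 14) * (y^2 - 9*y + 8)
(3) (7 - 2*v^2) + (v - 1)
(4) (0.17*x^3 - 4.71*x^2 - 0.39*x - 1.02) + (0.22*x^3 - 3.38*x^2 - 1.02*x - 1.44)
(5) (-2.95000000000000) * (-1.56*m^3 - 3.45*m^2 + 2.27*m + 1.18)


(1) = 3.7788*n^4 - 4.2159*n^3 - 3.1376*n^2 + 7.4974*n - 4.7257
(2) = y^4 - 4*y^3 - 51*y^2 + 166*y - 112
(3) = -2*v^2 + v + 6
(4) = 0.39*x^3 - 8.09*x^2 - 1.41*x - 2.46
(5) = 4.602*m^3 + 10.1775*m^2 - 6.6965*m - 3.481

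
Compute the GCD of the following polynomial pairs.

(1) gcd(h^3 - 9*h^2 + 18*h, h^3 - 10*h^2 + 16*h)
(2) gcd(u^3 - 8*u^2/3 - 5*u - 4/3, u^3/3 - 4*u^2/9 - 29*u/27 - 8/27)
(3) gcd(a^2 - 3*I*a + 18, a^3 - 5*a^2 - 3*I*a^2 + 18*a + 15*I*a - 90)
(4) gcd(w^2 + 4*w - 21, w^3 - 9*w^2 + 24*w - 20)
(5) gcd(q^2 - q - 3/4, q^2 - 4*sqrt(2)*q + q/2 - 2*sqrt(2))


(1) = gcd(h*(h - 6)*(h - 3), h*(h - 8)*(h - 2)) = h
(2) = gcd((u - 4)*(u + 1/3)*(u + 1), (u/3 + 1/3)*(u - 8/3)*(u + 1/3)) = u^2 + 4*u/3 + 1/3
(3) = gcd((a - 6*I)*(a + 3*I), (a - 5)*(a - 6*I)*(a + 3*I)) = a^2 - 3*I*a + 18
(4) = gcd((w - 3)*(w + 7), (w - 5)*(w - 2)^2) = 1
(5) = q + 1/2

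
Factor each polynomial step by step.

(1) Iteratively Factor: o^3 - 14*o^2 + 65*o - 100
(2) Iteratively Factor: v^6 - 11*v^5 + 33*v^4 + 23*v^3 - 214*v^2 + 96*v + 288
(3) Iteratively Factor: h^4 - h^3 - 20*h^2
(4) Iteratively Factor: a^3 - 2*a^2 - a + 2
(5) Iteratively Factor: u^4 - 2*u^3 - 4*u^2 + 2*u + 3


(1) = (o - 5)*(o^2 - 9*o + 20) = (o - 5)^2*(o - 4)
(2) = (v - 3)*(v^5 - 8*v^4 + 9*v^3 + 50*v^2 - 64*v - 96) = (v - 4)*(v - 3)*(v^4 - 4*v^3 - 7*v^2 + 22*v + 24) = (v - 4)^2*(v - 3)*(v^3 - 7*v - 6) = (v - 4)^2*(v - 3)*(v + 2)*(v^2 - 2*v - 3) = (v - 4)^2*(v - 3)^2*(v + 2)*(v + 1)
(3) = (h)*(h^3 - h^2 - 20*h) = h^2*(h^2 - h - 20) = h^2*(h + 4)*(h - 5)
(4) = (a - 1)*(a^2 - a - 2) = (a - 2)*(a - 1)*(a + 1)
(5) = (u + 1)*(u^3 - 3*u^2 - u + 3) = (u - 1)*(u + 1)*(u^2 - 2*u - 3) = (u - 1)*(u + 1)^2*(u - 3)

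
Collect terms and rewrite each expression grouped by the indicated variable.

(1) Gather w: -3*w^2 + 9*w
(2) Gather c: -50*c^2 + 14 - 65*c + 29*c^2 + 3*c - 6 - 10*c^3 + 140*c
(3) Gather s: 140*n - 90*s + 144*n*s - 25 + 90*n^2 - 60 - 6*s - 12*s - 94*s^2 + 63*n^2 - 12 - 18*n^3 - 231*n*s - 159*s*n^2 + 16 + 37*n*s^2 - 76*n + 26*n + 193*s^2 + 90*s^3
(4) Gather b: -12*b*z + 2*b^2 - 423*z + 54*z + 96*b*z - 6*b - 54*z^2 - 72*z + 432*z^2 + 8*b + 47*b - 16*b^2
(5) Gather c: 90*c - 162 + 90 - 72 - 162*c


(1) = -3*w^2 + 9*w
(2) = -10*c^3 - 21*c^2 + 78*c + 8
(3) = -18*n^3 + 153*n^2 + 90*n + 90*s^3 + s^2*(37*n + 99) + s*(-159*n^2 - 87*n - 108) - 81
(4) = -14*b^2 + b*(84*z + 49) + 378*z^2 - 441*z
(5) = -72*c - 144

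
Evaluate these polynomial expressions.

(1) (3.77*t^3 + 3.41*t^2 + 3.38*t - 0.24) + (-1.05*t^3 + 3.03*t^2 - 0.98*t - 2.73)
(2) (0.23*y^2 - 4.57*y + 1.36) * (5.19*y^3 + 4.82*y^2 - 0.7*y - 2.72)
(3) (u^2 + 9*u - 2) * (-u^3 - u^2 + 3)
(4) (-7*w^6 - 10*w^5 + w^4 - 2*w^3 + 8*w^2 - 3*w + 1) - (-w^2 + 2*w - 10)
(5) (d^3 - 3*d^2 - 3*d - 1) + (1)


(1) = 2.72*t^3 + 6.44*t^2 + 2.4*t - 2.97
(2) = 1.1937*y^5 - 22.6097*y^4 - 15.13*y^3 + 9.1286*y^2 + 11.4784*y - 3.6992
(3) = -u^5 - 10*u^4 - 7*u^3 + 5*u^2 + 27*u - 6
(4) = -7*w^6 - 10*w^5 + w^4 - 2*w^3 + 9*w^2 - 5*w + 11
(5) = d^3 - 3*d^2 - 3*d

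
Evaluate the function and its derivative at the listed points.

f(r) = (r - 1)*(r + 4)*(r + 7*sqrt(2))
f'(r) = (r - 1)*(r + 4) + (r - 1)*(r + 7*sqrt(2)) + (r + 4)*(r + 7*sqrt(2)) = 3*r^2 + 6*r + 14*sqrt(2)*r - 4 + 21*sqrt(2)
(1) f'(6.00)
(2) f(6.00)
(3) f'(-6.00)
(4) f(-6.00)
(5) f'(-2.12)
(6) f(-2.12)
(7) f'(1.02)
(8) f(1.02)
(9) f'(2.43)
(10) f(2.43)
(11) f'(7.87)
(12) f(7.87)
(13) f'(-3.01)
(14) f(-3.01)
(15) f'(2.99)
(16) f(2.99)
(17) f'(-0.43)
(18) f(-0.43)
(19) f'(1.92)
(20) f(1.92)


(1) = 288.49
(2) = 794.97
(3) = -21.10
(4) = 54.59
(5) = -15.51
(6) = -45.63
(7) = 55.13
(8) = 1.10
(9) = 106.10
(10) = 113.37
(11) = 414.55
(12) = 1449.05
(13) = -24.78
(14) = -27.35
(15) = 129.66
(16) = 179.29
(17) = 15.16
(18) = -48.34
(19) = 86.29
(20) = 64.37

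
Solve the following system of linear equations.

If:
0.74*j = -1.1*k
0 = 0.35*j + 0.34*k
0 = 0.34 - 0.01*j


Then:
No Solution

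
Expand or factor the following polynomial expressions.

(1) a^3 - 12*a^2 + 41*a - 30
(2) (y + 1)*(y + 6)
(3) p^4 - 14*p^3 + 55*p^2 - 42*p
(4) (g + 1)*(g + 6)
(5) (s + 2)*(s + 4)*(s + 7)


(1) = (a - 6)*(a - 5)*(a - 1)
(2) = y^2 + 7*y + 6
(3) = p*(p - 7)*(p - 6)*(p - 1)
(4) = g^2 + 7*g + 6
(5) = s^3 + 13*s^2 + 50*s + 56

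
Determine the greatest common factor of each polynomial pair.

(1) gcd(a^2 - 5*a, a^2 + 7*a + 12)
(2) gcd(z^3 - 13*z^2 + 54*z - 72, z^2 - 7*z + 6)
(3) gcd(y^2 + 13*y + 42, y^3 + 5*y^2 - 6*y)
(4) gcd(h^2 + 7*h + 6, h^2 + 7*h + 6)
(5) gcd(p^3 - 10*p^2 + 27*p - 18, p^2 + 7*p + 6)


(1) = 1
(2) = gcd((z - 6)*(z - 4)*(z - 3), (z - 6)*(z - 1)) = z - 6
(3) = y + 6
(4) = h^2 + 7*h + 6
(5) = 1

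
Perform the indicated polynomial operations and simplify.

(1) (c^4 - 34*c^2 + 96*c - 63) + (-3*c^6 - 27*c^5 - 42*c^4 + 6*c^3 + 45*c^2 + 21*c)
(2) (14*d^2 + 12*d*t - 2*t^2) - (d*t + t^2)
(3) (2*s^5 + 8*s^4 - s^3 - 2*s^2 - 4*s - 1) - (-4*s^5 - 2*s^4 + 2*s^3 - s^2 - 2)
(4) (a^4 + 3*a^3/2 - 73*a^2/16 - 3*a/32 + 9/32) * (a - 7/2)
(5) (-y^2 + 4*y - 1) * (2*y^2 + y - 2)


(1) = -3*c^6 - 27*c^5 - 41*c^4 + 6*c^3 + 11*c^2 + 117*c - 63
(2) = 14*d^2 + 11*d*t - 3*t^2
(3) = 6*s^5 + 10*s^4 - 3*s^3 - s^2 - 4*s + 1
(4) = a^5 - 2*a^4 - 157*a^3/16 + 127*a^2/8 + 39*a/64 - 63/64
(5) = -2*y^4 + 7*y^3 + 4*y^2 - 9*y + 2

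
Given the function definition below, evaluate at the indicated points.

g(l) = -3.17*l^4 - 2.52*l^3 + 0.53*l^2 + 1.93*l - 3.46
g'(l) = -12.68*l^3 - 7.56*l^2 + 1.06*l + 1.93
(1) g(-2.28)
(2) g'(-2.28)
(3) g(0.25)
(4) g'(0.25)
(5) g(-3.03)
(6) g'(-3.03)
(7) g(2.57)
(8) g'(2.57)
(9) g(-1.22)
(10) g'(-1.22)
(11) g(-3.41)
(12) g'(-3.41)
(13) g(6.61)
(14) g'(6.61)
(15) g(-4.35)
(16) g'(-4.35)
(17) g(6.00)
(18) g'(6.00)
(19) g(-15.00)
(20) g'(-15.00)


(1) = -60.90
(2) = 110.50
(3) = -3.00
(4) = 1.52
(5) = -201.54
(6) = 282.04
(7) = -176.07
(8) = -260.52
(9) = -7.47
(10) = 12.41
(11) = -332.58
(12) = 413.19
(13) = -6746.86
(14) = -3983.42
(15) = -929.45
(16) = 897.99
(17) = -4625.44
(18) = -3002.75
(19) = -151889.41
(20) = 41080.03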